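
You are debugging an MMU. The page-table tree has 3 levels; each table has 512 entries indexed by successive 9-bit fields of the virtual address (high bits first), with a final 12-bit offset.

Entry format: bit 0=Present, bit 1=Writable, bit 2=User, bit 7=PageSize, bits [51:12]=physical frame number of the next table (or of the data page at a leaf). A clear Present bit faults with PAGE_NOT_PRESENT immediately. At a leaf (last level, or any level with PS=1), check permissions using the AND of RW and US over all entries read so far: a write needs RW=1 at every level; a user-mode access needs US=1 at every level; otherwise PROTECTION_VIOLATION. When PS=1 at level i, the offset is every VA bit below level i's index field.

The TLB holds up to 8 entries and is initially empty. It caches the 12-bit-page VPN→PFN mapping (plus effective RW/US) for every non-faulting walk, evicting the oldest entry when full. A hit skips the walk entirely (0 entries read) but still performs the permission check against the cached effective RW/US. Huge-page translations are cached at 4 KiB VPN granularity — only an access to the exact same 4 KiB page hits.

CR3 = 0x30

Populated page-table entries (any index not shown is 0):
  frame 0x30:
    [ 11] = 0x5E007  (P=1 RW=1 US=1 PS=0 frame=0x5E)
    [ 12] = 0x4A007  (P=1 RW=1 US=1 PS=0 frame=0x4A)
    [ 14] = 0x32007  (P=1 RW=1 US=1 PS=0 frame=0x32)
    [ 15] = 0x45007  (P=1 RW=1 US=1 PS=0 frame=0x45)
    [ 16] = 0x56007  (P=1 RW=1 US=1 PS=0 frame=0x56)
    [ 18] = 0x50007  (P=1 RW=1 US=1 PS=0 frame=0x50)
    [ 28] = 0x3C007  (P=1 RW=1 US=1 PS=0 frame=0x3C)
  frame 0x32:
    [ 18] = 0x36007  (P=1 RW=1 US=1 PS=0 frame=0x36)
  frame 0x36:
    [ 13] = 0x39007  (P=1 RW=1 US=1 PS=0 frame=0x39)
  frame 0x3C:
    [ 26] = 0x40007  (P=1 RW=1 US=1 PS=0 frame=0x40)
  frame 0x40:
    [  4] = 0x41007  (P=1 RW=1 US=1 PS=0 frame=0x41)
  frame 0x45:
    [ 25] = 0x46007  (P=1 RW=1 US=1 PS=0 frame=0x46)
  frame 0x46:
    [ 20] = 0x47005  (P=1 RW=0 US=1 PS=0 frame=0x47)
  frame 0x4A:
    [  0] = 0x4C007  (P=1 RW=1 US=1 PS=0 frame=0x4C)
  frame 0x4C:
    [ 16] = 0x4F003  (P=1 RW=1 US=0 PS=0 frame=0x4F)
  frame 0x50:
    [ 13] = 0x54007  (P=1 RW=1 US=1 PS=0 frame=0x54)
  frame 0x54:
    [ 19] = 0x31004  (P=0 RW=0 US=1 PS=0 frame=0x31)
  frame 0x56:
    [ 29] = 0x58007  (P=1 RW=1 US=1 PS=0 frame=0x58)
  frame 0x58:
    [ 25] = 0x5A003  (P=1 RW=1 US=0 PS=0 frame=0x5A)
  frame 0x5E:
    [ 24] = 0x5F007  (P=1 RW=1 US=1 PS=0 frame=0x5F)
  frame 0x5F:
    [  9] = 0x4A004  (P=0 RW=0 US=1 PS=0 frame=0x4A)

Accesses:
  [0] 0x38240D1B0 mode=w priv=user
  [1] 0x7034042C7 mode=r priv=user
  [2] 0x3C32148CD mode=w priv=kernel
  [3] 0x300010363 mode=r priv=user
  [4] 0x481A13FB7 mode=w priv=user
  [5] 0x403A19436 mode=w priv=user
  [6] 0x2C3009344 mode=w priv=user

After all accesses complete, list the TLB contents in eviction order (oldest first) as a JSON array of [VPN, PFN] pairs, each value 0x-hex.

Trace:
#0 VA=0x38240D1B0 (w,user):
  L0: frame=0x30 idx=14 entry=0x32007 [P=1 RW=1 US=1 PS=0]
  L1: frame=0x32 idx=18 entry=0x36007 [P=1 RW=1 US=1 PS=0]
  L2: frame=0x36 idx=13 entry=0x39007 [P=1 RW=1 US=1 PS=0]
  ✓ 0x391B0  — 3 lookups
#1 VA=0x7034042C7 (r,user):
  L0: frame=0x30 idx=28 entry=0x3C007 [P=1 RW=1 US=1 PS=0]
  L1: frame=0x3C idx=26 entry=0x40007 [P=1 RW=1 US=1 PS=0]
  L2: frame=0x40 idx=4 entry=0x41007 [P=1 RW=1 US=1 PS=0]
  ✓ 0x412C7  — 3 lookups
#2 VA=0x3C32148CD (w,kernel):
  L0: frame=0x30 idx=15 entry=0x45007 [P=1 RW=1 US=1 PS=0]
  L1: frame=0x45 idx=25 entry=0x46007 [P=1 RW=1 US=1 PS=0]
  L2: frame=0x46 idx=20 entry=0x47005 [P=1 RW=0 US=1 PS=0]
  → PROTECTION_VIOLATION  (3 entries read)
#3 VA=0x300010363 (r,user):
  L0: frame=0x30 idx=12 entry=0x4A007 [P=1 RW=1 US=1 PS=0]
  L1: frame=0x4A idx=0 entry=0x4C007 [P=1 RW=1 US=1 PS=0]
  L2: frame=0x4C idx=16 entry=0x4F003 [P=1 RW=1 US=0 PS=0]
  → PROTECTION_VIOLATION  (3 entries read)
#4 VA=0x481A13FB7 (w,user):
  L0: frame=0x30 idx=18 entry=0x50007 [P=1 RW=1 US=1 PS=0]
  L1: frame=0x50 idx=13 entry=0x54007 [P=1 RW=1 US=1 PS=0]
  L2: frame=0x54 idx=19 entry=0x31004 [P=0 RW=0 US=1 PS=0]
  → PAGE_NOT_PRESENT  (3 entries read)
#5 VA=0x403A19436 (w,user):
  L0: frame=0x30 idx=16 entry=0x56007 [P=1 RW=1 US=1 PS=0]
  L1: frame=0x56 idx=29 entry=0x58007 [P=1 RW=1 US=1 PS=0]
  L2: frame=0x58 idx=25 entry=0x5A003 [P=1 RW=1 US=0 PS=0]
  → PROTECTION_VIOLATION  (3 entries read)
#6 VA=0x2C3009344 (w,user):
  L0: frame=0x30 idx=11 entry=0x5E007 [P=1 RW=1 US=1 PS=0]
  L1: frame=0x5E idx=24 entry=0x5F007 [P=1 RW=1 US=1 PS=0]
  L2: frame=0x5F idx=9 entry=0x4A004 [P=0 RW=0 US=1 PS=0]
  → PAGE_NOT_PRESENT  (3 entries read)

TLB: [["0x38240D", "0x39"], ["0x703404", "0x41"]]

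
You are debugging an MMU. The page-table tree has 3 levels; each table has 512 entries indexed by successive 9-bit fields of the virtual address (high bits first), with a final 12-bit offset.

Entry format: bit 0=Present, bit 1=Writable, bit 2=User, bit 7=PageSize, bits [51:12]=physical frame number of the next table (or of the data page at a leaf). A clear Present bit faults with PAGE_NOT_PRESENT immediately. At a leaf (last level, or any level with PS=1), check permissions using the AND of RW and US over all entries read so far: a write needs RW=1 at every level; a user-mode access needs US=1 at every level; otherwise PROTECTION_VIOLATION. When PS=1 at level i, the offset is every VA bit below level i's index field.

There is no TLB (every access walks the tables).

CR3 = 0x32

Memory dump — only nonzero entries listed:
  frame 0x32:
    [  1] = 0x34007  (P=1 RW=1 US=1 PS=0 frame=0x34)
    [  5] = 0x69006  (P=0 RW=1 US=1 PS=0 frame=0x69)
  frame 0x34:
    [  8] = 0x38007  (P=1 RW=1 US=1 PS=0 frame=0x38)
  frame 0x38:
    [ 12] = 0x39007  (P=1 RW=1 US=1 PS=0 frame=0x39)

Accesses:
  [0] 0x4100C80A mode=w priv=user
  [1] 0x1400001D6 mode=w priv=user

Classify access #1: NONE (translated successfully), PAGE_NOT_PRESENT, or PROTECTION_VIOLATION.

Per-access translation:
#0 VA=0x4100C80A (w,user):
  lvl0: tbl 0x32, slot 1 ⇒ 0x34007 (P1/RW1/US1/PS0)
  lvl1: tbl 0x34, slot 8 ⇒ 0x38007 (P1/RW1/US1/PS0)
  lvl2: tbl 0x38, slot 12 ⇒ 0x39007 (P1/RW1/US1/PS0)
  ✓ 0x3980A  — 3 lookups
#1 VA=0x1400001D6 (w,user):
  lvl0: tbl 0x32, slot 5 ⇒ 0x69006 (P0/RW1/US1/PS0)
  ⇒ fault: PAGE_NOT_PRESENT  — 1 lookups

Access #1 fault: PAGE_NOT_PRESENT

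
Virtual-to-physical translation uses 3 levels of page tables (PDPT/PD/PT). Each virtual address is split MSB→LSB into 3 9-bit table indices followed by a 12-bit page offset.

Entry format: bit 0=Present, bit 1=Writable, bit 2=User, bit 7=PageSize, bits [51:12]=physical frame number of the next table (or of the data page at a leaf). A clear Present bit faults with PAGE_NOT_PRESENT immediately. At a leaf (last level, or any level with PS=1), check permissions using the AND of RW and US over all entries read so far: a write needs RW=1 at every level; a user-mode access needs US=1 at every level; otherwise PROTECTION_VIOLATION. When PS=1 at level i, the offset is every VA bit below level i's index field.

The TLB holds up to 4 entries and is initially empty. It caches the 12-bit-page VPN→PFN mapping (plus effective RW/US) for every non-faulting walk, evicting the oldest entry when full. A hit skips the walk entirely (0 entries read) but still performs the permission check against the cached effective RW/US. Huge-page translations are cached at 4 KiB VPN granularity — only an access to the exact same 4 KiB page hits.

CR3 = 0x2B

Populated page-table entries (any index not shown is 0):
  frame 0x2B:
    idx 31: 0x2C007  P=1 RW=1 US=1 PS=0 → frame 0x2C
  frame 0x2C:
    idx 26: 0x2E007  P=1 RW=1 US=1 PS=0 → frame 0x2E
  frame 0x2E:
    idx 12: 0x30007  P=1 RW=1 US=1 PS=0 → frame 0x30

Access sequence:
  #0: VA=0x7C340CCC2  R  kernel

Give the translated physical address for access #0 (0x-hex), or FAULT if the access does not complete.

Walk each access:
#0 VA=0x7C340CCC2 (r,kernel):
  lvl0: tbl 0x2B, slot 31 ⇒ 0x2C007 (P1/RW1/US1/PS0)
  lvl1: tbl 0x2C, slot 26 ⇒ 0x2E007 (P1/RW1/US1/PS0)
  lvl2: tbl 0x2E, slot 12 ⇒ 0x30007 (P1/RW1/US1/PS0)
  ✓ 0x30CC2  — 3 lookups

Access #0 PA: 0x30CC2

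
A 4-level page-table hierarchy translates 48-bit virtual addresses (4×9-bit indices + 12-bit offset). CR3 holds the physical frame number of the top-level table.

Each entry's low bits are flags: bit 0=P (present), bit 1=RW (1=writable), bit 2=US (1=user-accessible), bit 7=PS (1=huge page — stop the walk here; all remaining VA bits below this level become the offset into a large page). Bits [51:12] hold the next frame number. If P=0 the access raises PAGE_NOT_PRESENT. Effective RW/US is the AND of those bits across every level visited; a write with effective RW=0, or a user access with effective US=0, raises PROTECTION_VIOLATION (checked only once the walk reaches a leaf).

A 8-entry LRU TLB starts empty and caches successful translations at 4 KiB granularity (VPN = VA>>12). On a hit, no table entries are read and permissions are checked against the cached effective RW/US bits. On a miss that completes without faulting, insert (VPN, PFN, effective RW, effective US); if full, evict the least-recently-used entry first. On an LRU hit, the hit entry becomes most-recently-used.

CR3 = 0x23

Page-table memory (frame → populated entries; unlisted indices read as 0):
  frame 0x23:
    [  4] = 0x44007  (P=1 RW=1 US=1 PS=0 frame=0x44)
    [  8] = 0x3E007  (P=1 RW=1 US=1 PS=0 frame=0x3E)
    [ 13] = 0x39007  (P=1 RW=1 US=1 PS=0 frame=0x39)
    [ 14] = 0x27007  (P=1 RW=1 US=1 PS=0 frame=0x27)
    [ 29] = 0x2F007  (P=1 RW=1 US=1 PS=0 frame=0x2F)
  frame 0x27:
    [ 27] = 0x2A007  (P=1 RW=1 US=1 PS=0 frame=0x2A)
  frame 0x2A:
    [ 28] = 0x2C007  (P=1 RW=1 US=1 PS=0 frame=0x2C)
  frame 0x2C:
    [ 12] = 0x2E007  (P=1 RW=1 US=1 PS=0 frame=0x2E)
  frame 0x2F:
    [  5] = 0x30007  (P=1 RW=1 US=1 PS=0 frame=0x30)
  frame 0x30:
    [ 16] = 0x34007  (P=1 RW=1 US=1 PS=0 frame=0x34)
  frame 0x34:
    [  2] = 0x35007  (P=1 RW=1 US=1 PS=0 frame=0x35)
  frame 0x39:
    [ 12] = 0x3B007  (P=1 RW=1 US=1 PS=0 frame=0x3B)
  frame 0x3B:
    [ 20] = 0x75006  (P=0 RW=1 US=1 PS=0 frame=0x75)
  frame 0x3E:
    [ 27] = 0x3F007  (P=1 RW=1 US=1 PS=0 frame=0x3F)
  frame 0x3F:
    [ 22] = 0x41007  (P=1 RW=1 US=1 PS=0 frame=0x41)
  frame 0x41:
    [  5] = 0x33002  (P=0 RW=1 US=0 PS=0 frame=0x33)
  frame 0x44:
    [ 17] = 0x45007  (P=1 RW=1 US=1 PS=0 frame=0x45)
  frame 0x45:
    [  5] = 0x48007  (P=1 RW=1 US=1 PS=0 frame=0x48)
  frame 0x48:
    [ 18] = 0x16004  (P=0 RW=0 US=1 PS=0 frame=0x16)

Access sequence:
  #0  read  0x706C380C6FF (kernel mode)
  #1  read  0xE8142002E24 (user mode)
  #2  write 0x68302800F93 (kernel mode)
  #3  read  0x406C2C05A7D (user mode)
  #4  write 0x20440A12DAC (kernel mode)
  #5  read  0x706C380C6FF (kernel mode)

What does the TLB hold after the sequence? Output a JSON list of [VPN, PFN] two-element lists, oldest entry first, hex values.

Walk each access:
#0 VA=0x706C380C6FF (r,kernel):
  L0: frame=0x23 idx=14 entry=0x27007 [P=1 RW=1 US=1 PS=0]
  L1: frame=0x27 idx=27 entry=0x2A007 [P=1 RW=1 US=1 PS=0]
  L2: frame=0x2A idx=28 entry=0x2C007 [P=1 RW=1 US=1 PS=0]
  L3: frame=0x2C idx=12 entry=0x2E007 [P=1 RW=1 US=1 PS=0]
  ⇒ phys 0x2E6FF  [4 reads]
#1 VA=0xE8142002E24 (r,user):
  L0: frame=0x23 idx=29 entry=0x2F007 [P=1 RW=1 US=1 PS=0]
  L1: frame=0x2F idx=5 entry=0x30007 [P=1 RW=1 US=1 PS=0]
  L2: frame=0x30 idx=16 entry=0x34007 [P=1 RW=1 US=1 PS=0]
  L3: frame=0x34 idx=2 entry=0x35007 [P=1 RW=1 US=1 PS=0]
  ⇒ phys 0x35E24  [4 reads]
#2 VA=0x68302800F93 (w,kernel):
  L0: frame=0x23 idx=13 entry=0x39007 [P=1 RW=1 US=1 PS=0]
  L1: frame=0x39 idx=12 entry=0x3B007 [P=1 RW=1 US=1 PS=0]
  L2: frame=0x3B idx=20 entry=0x75006 [P=0 RW=1 US=1 PS=0]
  → PAGE_NOT_PRESENT  (3 entries read)
#3 VA=0x406C2C05A7D (r,user):
  L0: frame=0x23 idx=8 entry=0x3E007 [P=1 RW=1 US=1 PS=0]
  L1: frame=0x3E idx=27 entry=0x3F007 [P=1 RW=1 US=1 PS=0]
  L2: frame=0x3F idx=22 entry=0x41007 [P=1 RW=1 US=1 PS=0]
  L3: frame=0x41 idx=5 entry=0x33002 [P=0 RW=1 US=0 PS=0]
  → PAGE_NOT_PRESENT  (4 entries read)
#4 VA=0x20440A12DAC (w,kernel):
  L0: frame=0x23 idx=4 entry=0x44007 [P=1 RW=1 US=1 PS=0]
  L1: frame=0x44 idx=17 entry=0x45007 [P=1 RW=1 US=1 PS=0]
  L2: frame=0x45 idx=5 entry=0x48007 [P=1 RW=1 US=1 PS=0]
  L3: frame=0x48 idx=18 entry=0x16004 [P=0 RW=0 US=1 PS=0]
  → PAGE_NOT_PRESENT  (4 entries read)
#5 VA=0x706C380C6FF (r,kernel):
  TLB hit vpn=0x706C380C → PA=0x2E6FF

TLB: [["0xE8142002", "0x35"], ["0x706C380C", "0x2E"]]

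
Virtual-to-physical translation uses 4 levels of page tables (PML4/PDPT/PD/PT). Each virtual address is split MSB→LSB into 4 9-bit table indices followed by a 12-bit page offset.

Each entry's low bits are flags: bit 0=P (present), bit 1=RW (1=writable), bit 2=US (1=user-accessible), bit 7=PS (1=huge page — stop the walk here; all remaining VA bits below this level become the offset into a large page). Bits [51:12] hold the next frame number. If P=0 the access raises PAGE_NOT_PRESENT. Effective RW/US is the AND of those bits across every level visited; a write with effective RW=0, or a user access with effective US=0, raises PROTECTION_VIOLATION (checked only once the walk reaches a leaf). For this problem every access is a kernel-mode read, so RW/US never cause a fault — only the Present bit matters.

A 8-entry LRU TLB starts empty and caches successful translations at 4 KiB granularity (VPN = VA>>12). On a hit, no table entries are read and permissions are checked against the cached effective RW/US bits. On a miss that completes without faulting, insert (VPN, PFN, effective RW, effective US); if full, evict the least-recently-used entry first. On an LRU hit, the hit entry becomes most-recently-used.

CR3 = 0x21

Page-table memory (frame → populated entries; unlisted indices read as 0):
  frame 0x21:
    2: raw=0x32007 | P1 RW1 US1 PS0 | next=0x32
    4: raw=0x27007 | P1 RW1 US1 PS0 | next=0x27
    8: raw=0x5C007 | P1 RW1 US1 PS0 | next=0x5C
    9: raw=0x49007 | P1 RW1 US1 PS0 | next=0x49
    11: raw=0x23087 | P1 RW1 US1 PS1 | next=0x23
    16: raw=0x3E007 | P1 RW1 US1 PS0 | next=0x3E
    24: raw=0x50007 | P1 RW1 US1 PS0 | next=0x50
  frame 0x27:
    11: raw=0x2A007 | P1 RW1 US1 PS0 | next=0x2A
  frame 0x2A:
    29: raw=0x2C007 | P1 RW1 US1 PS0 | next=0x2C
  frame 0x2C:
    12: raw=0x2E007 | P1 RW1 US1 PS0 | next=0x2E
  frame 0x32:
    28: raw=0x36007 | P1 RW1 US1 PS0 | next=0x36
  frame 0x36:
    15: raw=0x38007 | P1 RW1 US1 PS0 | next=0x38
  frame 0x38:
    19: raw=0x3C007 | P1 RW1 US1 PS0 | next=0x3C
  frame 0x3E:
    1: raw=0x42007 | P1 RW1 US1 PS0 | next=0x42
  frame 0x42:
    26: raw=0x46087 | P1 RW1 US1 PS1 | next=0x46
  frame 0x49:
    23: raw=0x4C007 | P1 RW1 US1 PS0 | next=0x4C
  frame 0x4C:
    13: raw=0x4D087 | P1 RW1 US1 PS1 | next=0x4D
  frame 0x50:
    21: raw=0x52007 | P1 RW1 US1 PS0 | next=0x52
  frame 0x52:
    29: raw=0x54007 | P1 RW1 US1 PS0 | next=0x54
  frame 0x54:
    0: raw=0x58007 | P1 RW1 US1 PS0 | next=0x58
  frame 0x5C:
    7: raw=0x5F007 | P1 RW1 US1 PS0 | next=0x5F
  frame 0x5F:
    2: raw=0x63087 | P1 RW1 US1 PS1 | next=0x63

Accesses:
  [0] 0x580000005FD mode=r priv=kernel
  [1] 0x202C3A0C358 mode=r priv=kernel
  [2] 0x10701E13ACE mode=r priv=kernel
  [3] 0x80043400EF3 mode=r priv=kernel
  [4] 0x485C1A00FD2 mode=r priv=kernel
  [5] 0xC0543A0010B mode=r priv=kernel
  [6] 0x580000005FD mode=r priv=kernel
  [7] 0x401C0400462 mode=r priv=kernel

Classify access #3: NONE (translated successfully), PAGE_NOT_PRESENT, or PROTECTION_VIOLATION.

Walk each access:
#0 VA=0x580000005FD (r,kernel):
  L0: frame=0x21 idx=11 entry=0x23087 [P=1 RW=1 US=1 PS=1]
  → PA=0x235FD (huge @L0)  (1 entries read)
#1 VA=0x202C3A0C358 (r,kernel):
  L0: frame=0x21 idx=4 entry=0x27007 [P=1 RW=1 US=1 PS=0]
  L1: frame=0x27 idx=11 entry=0x2A007 [P=1 RW=1 US=1 PS=0]
  L2: frame=0x2A idx=29 entry=0x2C007 [P=1 RW=1 US=1 PS=0]
  L3: frame=0x2C idx=12 entry=0x2E007 [P=1 RW=1 US=1 PS=0]
  → PA=0x2E358  (4 entries read)
#2 VA=0x10701E13ACE (r,kernel):
  L0: frame=0x21 idx=2 entry=0x32007 [P=1 RW=1 US=1 PS=0]
  L1: frame=0x32 idx=28 entry=0x36007 [P=1 RW=1 US=1 PS=0]
  L2: frame=0x36 idx=15 entry=0x38007 [P=1 RW=1 US=1 PS=0]
  L3: frame=0x38 idx=19 entry=0x3C007 [P=1 RW=1 US=1 PS=0]
  → PA=0x3CACE  (4 entries read)
#3 VA=0x80043400EF3 (r,kernel):
  L0: frame=0x21 idx=16 entry=0x3E007 [P=1 RW=1 US=1 PS=0]
  L1: frame=0x3E idx=1 entry=0x42007 [P=1 RW=1 US=1 PS=0]
  L2: frame=0x42 idx=26 entry=0x46087 [P=1 RW=1 US=1 PS=1]
  → PA=0x46EF3 (huge @L2)  (3 entries read)
#4 VA=0x485C1A00FD2 (r,kernel):
  L0: frame=0x21 idx=9 entry=0x49007 [P=1 RW=1 US=1 PS=0]
  L1: frame=0x49 idx=23 entry=0x4C007 [P=1 RW=1 US=1 PS=0]
  L2: frame=0x4C idx=13 entry=0x4D087 [P=1 RW=1 US=1 PS=1]
  → PA=0x4DFD2 (huge @L2)  (3 entries read)
#5 VA=0xC0543A0010B (r,kernel):
  L0: frame=0x21 idx=24 entry=0x50007 [P=1 RW=1 US=1 PS=0]
  L1: frame=0x50 idx=21 entry=0x52007 [P=1 RW=1 US=1 PS=0]
  L2: frame=0x52 idx=29 entry=0x54007 [P=1 RW=1 US=1 PS=0]
  L3: frame=0x54 idx=0 entry=0x58007 [P=1 RW=1 US=1 PS=0]
  → PA=0x5810B  (4 entries read)
#6 VA=0x580000005FD (r,kernel):
  TLB hit vpn=0x58000000 → PA=0x235FD
#7 VA=0x401C0400462 (r,kernel):
  L0: frame=0x21 idx=8 entry=0x5C007 [P=1 RW=1 US=1 PS=0]
  L1: frame=0x5C idx=7 entry=0x5F007 [P=1 RW=1 US=1 PS=0]
  L2: frame=0x5F idx=2 entry=0x63087 [P=1 RW=1 US=1 PS=1]
  → PA=0x63462 (huge @L2)  (3 entries read)

Access #3 fault: NONE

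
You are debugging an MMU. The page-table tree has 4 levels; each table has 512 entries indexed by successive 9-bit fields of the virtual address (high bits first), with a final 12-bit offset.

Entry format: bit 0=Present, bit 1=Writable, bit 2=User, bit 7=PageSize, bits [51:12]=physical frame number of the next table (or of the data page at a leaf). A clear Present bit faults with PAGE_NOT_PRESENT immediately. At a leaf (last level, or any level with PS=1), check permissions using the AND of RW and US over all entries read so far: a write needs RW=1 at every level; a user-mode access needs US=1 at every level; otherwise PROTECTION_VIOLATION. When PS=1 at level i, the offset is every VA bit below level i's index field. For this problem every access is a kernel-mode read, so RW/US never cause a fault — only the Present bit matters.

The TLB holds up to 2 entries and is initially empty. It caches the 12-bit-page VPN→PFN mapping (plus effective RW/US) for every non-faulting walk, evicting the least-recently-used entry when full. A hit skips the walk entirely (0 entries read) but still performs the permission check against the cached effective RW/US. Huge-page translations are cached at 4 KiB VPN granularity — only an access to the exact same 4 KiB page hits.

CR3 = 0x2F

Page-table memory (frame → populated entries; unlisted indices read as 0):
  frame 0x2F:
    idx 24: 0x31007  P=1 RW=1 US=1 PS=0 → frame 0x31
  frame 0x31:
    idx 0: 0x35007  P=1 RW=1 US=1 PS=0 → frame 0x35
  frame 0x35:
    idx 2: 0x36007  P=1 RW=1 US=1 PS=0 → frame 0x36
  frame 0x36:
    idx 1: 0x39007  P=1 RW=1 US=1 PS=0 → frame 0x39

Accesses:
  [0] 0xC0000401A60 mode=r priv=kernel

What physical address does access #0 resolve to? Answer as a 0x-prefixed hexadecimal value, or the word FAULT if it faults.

Per-access translation:
#0 VA=0xC0000401A60 (r,kernel):
  lvl0: tbl 0x2F, slot 24 ⇒ 0x31007 (P1/RW1/US1/PS0)
  lvl1: tbl 0x31, slot 0 ⇒ 0x35007 (P1/RW1/US1/PS0)
  lvl2: tbl 0x35, slot 2 ⇒ 0x36007 (P1/RW1/US1/PS0)
  lvl3: tbl 0x36, slot 1 ⇒ 0x39007 (P1/RW1/US1/PS0)
  → PA=0x39A60  (4 entries read)

Access #0 PA: 0x39A60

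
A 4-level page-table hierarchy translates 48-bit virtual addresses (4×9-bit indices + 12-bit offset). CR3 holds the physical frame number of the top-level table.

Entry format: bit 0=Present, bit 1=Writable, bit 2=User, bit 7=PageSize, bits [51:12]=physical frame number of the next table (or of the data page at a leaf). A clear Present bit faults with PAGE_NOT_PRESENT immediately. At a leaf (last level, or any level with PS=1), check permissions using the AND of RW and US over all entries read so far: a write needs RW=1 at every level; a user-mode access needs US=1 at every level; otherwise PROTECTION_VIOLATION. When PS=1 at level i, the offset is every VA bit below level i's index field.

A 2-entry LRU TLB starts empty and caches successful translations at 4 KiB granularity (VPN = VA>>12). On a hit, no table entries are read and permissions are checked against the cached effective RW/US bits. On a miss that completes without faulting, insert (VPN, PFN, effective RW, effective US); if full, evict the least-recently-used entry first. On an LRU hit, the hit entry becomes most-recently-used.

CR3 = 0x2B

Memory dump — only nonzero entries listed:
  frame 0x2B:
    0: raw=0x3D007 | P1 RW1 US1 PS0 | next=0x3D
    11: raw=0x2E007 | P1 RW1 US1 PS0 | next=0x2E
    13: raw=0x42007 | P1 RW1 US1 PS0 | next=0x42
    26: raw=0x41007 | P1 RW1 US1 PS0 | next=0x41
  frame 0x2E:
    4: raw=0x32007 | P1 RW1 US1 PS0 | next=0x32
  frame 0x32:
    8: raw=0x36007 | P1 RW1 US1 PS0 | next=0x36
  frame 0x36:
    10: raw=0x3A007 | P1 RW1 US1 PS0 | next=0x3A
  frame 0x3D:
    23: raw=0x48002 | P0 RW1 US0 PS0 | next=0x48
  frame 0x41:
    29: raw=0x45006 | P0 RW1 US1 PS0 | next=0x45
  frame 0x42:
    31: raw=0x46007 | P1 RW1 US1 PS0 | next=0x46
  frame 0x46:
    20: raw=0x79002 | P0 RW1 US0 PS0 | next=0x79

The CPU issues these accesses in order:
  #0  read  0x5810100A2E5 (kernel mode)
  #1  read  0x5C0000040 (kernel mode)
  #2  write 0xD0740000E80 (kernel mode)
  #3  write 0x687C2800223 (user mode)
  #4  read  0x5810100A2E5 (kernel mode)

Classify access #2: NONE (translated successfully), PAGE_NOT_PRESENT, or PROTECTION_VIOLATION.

Walk each access:
#0 VA=0x5810100A2E5 (r,kernel):
  [0] read 0x2B idx=11: raw=0x2E007 flags P=1 W=1 U=1 S=0
  [1] read 0x2E idx=4: raw=0x32007 flags P=1 W=1 U=1 S=0
  [2] read 0x32 idx=8: raw=0x36007 flags P=1 W=1 U=1 S=0
  [3] read 0x36 idx=10: raw=0x3A007 flags P=1 W=1 U=1 S=0
  → PA=0x3A2E5  (4 entries read)
#1 VA=0x5C0000040 (r,kernel):
  [0] read 0x2B idx=0: raw=0x3D007 flags P=1 W=1 U=1 S=0
  [1] read 0x3D idx=23: raw=0x48002 flags P=0 W=1 U=0 S=0
  → PAGE_NOT_PRESENT  (2 entries read)
#2 VA=0xD0740000E80 (w,kernel):
  [0] read 0x2B idx=26: raw=0x41007 flags P=1 W=1 U=1 S=0
  [1] read 0x41 idx=29: raw=0x45006 flags P=0 W=1 U=1 S=0
  → PAGE_NOT_PRESENT  (2 entries read)
#3 VA=0x687C2800223 (w,user):
  [0] read 0x2B idx=13: raw=0x42007 flags P=1 W=1 U=1 S=0
  [1] read 0x42 idx=31: raw=0x46007 flags P=1 W=1 U=1 S=0
  [2] read 0x46 idx=20: raw=0x79002 flags P=0 W=1 U=0 S=0
  → PAGE_NOT_PRESENT  (3 entries read)
#4 VA=0x5810100A2E5 (r,kernel):
  TLB hit vpn=0x5810100A → PA=0x3A2E5

Access #2 fault: PAGE_NOT_PRESENT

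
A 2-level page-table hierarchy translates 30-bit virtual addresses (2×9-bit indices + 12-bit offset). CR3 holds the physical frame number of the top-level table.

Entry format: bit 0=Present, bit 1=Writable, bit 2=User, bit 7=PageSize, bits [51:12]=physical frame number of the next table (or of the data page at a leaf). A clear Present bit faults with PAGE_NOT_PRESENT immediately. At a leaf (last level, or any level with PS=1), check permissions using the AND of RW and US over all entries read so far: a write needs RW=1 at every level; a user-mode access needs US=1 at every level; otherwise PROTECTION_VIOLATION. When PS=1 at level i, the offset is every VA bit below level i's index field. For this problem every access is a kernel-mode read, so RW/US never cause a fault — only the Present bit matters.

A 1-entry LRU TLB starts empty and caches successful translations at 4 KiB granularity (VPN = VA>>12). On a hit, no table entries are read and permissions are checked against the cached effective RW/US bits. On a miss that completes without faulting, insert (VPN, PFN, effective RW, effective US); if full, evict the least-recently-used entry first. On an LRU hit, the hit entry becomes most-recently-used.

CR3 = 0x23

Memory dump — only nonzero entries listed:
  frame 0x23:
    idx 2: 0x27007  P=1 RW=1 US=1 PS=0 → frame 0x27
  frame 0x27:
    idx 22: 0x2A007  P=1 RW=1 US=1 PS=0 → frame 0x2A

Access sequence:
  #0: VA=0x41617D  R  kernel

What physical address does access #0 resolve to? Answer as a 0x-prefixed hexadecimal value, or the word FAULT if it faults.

Walk each access:
#0 VA=0x41617D (r,kernel):
  L0: frame=0x23 idx=2 entry=0x27007 [P=1 RW=1 US=1 PS=0]
  L1: frame=0x27 idx=22 entry=0x2A007 [P=1 RW=1 US=1 PS=0]
  ✓ 0x2A17D  — 2 lookups

Access #0 PA: 0x2A17D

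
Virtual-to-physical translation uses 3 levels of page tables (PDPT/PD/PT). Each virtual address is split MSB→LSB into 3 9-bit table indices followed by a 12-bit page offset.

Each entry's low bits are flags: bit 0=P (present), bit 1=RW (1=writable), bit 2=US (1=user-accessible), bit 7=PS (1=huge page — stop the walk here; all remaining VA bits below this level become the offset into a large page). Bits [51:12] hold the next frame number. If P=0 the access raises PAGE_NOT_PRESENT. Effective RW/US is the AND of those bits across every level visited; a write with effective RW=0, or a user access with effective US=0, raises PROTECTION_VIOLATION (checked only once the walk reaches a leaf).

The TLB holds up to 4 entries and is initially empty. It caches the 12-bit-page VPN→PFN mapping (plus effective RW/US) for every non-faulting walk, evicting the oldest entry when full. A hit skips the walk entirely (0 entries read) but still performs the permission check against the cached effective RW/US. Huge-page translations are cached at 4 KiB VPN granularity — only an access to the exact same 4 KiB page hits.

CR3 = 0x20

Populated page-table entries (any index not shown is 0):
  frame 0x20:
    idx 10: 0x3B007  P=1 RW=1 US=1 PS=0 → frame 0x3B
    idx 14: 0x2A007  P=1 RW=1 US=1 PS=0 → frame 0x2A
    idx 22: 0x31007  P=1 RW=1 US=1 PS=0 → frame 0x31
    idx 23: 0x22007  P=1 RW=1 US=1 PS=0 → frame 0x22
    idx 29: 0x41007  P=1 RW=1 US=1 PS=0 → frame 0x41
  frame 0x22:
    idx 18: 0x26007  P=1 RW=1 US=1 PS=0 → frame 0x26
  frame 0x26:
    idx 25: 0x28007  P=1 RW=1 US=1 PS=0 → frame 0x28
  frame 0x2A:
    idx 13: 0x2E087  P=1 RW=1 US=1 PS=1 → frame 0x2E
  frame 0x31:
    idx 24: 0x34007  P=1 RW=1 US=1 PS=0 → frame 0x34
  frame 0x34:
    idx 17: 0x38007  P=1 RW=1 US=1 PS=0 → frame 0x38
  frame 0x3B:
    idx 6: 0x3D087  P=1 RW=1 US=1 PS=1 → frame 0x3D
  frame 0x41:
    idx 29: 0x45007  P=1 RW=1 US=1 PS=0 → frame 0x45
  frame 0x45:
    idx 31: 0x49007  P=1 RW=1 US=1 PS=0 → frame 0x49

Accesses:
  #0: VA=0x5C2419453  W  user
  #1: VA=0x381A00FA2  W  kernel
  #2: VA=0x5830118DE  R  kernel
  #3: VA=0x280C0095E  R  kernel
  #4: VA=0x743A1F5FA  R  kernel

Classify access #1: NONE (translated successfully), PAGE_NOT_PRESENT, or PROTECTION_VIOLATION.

Walk each access:
#0 VA=0x5C2419453 (w,user):
  L0: frame=0x20 idx=23 entry=0x22007 [P=1 RW=1 US=1 PS=0]
  L1: frame=0x22 idx=18 entry=0x26007 [P=1 RW=1 US=1 PS=0]
  L2: frame=0x26 idx=25 entry=0x28007 [P=1 RW=1 US=1 PS=0]
  ⇒ phys 0x28453  [3 reads]
#1 VA=0x381A00FA2 (w,kernel):
  L0: frame=0x20 idx=14 entry=0x2A007 [P=1 RW=1 US=1 PS=0]
  L1: frame=0x2A idx=13 entry=0x2E087 [P=1 RW=1 US=1 PS=1]
  ⇒ phys 0x2EFA2 (huge @L1)  [2 reads]
#2 VA=0x5830118DE (r,kernel):
  L0: frame=0x20 idx=22 entry=0x31007 [P=1 RW=1 US=1 PS=0]
  L1: frame=0x31 idx=24 entry=0x34007 [P=1 RW=1 US=1 PS=0]
  L2: frame=0x34 idx=17 entry=0x38007 [P=1 RW=1 US=1 PS=0]
  ⇒ phys 0x388DE  [3 reads]
#3 VA=0x280C0095E (r,kernel):
  L0: frame=0x20 idx=10 entry=0x3B007 [P=1 RW=1 US=1 PS=0]
  L1: frame=0x3B idx=6 entry=0x3D087 [P=1 RW=1 US=1 PS=1]
  ⇒ phys 0x3D95E (huge @L1)  [2 reads]
#4 VA=0x743A1F5FA (r,kernel):
  L0: frame=0x20 idx=29 entry=0x41007 [P=1 RW=1 US=1 PS=0]
  L1: frame=0x41 idx=29 entry=0x45007 [P=1 RW=1 US=1 PS=0]
  L2: frame=0x45 idx=31 entry=0x49007 [P=1 RW=1 US=1 PS=0]
  ⇒ phys 0x495FA  [3 reads]

Access #1 fault: NONE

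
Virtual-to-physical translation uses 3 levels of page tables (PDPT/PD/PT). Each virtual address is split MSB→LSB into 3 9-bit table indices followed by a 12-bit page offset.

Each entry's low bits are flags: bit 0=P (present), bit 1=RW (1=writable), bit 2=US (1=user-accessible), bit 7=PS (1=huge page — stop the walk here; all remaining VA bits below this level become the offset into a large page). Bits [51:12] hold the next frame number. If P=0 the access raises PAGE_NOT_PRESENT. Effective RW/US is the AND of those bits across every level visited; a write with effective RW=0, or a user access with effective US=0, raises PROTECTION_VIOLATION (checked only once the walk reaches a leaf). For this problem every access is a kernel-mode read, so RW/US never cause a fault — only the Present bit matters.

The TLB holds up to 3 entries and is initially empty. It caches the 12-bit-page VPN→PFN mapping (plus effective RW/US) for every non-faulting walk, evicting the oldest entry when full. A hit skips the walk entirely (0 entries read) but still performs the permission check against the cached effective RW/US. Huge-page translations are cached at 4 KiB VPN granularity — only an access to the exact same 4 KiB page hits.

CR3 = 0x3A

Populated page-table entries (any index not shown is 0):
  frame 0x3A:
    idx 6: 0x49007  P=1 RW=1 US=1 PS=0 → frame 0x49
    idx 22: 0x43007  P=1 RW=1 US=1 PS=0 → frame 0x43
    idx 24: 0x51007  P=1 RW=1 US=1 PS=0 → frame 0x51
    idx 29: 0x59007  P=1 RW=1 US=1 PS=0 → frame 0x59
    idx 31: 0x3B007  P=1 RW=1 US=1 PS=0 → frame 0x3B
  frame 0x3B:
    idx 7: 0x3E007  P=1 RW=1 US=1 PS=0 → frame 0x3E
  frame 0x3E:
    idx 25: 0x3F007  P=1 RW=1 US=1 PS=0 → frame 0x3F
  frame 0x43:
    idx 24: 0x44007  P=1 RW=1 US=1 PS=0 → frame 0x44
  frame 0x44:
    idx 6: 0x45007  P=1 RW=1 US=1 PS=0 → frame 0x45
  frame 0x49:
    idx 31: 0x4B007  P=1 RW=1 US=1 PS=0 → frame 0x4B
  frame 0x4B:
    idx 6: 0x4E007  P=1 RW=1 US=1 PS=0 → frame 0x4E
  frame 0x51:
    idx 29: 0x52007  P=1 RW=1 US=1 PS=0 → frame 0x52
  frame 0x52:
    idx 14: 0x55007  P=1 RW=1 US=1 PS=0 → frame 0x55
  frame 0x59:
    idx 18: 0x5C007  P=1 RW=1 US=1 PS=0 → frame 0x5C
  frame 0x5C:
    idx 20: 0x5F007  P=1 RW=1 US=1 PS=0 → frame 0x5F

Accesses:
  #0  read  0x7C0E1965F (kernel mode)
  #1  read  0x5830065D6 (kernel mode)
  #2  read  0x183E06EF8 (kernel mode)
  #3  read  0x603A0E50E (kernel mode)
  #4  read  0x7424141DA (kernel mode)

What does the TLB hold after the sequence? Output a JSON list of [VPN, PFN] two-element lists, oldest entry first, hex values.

Trace:
#0 VA=0x7C0E1965F (r,kernel):
  lvl0: tbl 0x3A, slot 31 ⇒ 0x3B007 (P1/RW1/US1/PS0)
  lvl1: tbl 0x3B, slot 7 ⇒ 0x3E007 (P1/RW1/US1/PS0)
  lvl2: tbl 0x3E, slot 25 ⇒ 0x3F007 (P1/RW1/US1/PS0)
  ⇒ phys 0x3F65F  [3 reads]
#1 VA=0x5830065D6 (r,kernel):
  lvl0: tbl 0x3A, slot 22 ⇒ 0x43007 (P1/RW1/US1/PS0)
  lvl1: tbl 0x43, slot 24 ⇒ 0x44007 (P1/RW1/US1/PS0)
  lvl2: tbl 0x44, slot 6 ⇒ 0x45007 (P1/RW1/US1/PS0)
  ⇒ phys 0x455D6  [3 reads]
#2 VA=0x183E06EF8 (r,kernel):
  lvl0: tbl 0x3A, slot 6 ⇒ 0x49007 (P1/RW1/US1/PS0)
  lvl1: tbl 0x49, slot 31 ⇒ 0x4B007 (P1/RW1/US1/PS0)
  lvl2: tbl 0x4B, slot 6 ⇒ 0x4E007 (P1/RW1/US1/PS0)
  ⇒ phys 0x4EEF8  [3 reads]
#3 VA=0x603A0E50E (r,kernel):
  lvl0: tbl 0x3A, slot 24 ⇒ 0x51007 (P1/RW1/US1/PS0)
  lvl1: tbl 0x51, slot 29 ⇒ 0x52007 (P1/RW1/US1/PS0)
  lvl2: tbl 0x52, slot 14 ⇒ 0x55007 (P1/RW1/US1/PS0)
  ⇒ phys 0x5550E  [3 reads]
#4 VA=0x7424141DA (r,kernel):
  lvl0: tbl 0x3A, slot 29 ⇒ 0x59007 (P1/RW1/US1/PS0)
  lvl1: tbl 0x59, slot 18 ⇒ 0x5C007 (P1/RW1/US1/PS0)
  lvl2: tbl 0x5C, slot 20 ⇒ 0x5F007 (P1/RW1/US1/PS0)
  ⇒ phys 0x5F1DA  [3 reads]

TLB: [["0x183E06", "0x4E"], ["0x603A0E", "0x55"], ["0x742414", "0x5F"]]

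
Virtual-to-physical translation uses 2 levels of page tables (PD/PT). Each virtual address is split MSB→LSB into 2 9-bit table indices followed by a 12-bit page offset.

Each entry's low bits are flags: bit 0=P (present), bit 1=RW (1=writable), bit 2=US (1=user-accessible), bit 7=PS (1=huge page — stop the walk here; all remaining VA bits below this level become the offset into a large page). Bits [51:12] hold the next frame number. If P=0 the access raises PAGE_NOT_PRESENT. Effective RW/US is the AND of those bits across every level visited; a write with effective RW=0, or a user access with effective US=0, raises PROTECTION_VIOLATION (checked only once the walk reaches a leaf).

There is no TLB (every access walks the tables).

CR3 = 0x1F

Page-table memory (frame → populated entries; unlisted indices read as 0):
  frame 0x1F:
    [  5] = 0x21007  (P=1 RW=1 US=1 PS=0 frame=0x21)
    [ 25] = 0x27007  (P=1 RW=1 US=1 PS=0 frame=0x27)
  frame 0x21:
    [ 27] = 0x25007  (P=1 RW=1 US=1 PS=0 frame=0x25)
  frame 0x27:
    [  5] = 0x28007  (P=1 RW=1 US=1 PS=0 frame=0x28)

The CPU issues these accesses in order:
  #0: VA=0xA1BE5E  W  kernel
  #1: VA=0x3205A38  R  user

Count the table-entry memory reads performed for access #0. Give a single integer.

Per-access translation:
#0 VA=0xA1BE5E (w,kernel):
  [0] read 0x1F idx=5: raw=0x21007 flags P=1 W=1 U=1 S=0
  [1] read 0x21 idx=27: raw=0x25007 flags P=1 W=1 U=1 S=0
  ⇒ phys 0x25E5E  [2 reads]
#1 VA=0x3205A38 (r,user):
  [0] read 0x1F idx=25: raw=0x27007 flags P=1 W=1 U=1 S=0
  [1] read 0x27 idx=5: raw=0x28007 flags P=1 W=1 U=1 S=0
  ⇒ phys 0x28A38  [2 reads]

Entries read for #0: 2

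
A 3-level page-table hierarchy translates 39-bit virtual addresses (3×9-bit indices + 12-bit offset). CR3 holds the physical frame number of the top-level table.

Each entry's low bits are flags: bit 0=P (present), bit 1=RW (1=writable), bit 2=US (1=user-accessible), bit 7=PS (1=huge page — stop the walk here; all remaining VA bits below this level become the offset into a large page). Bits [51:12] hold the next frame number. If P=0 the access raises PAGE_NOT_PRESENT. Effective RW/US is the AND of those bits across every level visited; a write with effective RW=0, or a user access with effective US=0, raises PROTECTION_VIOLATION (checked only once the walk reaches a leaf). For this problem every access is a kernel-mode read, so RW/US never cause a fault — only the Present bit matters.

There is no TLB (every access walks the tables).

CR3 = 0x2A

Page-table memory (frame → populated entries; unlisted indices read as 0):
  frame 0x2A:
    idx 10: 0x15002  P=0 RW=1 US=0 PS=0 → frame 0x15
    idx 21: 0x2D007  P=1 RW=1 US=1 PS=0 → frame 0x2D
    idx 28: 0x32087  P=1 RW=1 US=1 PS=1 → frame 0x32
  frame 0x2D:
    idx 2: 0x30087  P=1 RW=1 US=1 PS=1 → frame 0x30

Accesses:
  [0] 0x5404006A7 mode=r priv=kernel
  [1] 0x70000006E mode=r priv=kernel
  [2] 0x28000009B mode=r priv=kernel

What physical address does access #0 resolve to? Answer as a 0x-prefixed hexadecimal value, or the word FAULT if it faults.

Walk each access:
#0 VA=0x5404006A7 (r,kernel):
  L0: frame=0x2A idx=21 entry=0x2D007 [P=1 RW=1 US=1 PS=0]
  L1: frame=0x2D idx=2 entry=0x30087 [P=1 RW=1 US=1 PS=1]
  → PA=0x306A7 (huge @L1)  (2 entries read)
#1 VA=0x70000006E (r,kernel):
  L0: frame=0x2A idx=28 entry=0x32087 [P=1 RW=1 US=1 PS=1]
  → PA=0x3206E (huge @L0)  (1 entries read)
#2 VA=0x28000009B (r,kernel):
  L0: frame=0x2A idx=10 entry=0x15002 [P=0 RW=1 US=0 PS=0]
  ✗ PAGE_NOT_PRESENT  [1 reads]

Access #0 PA: 0x306A7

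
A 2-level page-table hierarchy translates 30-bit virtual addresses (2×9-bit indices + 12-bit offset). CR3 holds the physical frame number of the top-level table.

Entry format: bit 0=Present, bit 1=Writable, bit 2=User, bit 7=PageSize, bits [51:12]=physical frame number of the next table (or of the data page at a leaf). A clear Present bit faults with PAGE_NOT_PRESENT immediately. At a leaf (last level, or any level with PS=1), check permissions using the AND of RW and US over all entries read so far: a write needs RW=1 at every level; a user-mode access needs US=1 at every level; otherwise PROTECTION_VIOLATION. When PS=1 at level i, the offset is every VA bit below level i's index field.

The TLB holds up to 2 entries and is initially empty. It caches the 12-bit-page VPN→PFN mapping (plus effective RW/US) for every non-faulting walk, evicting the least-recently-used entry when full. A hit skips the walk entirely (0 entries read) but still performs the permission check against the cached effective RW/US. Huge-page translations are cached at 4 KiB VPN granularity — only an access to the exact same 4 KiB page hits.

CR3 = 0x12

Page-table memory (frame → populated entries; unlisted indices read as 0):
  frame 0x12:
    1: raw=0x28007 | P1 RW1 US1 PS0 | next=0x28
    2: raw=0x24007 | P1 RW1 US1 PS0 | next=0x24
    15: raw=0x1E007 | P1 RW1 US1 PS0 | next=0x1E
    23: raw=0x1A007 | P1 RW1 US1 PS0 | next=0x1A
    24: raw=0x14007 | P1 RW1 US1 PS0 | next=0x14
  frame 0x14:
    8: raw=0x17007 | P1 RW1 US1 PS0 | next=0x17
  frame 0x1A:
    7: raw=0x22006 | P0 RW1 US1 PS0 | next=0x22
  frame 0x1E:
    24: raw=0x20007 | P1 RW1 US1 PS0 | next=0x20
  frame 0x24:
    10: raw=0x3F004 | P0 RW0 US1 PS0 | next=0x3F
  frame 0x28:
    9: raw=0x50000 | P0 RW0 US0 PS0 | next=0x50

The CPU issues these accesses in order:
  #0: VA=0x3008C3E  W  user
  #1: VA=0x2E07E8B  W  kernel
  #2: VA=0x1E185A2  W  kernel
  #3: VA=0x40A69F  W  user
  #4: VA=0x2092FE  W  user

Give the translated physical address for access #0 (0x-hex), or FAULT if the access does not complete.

Per-access translation:
#0 VA=0x3008C3E (w,user):
  L0: frame=0x12 idx=24 entry=0x14007 [P=1 RW=1 US=1 PS=0]
  L1: frame=0x14 idx=8 entry=0x17007 [P=1 RW=1 US=1 PS=0]
  → PA=0x17C3E  (2 entries read)
#1 VA=0x2E07E8B (w,kernel):
  L0: frame=0x12 idx=23 entry=0x1A007 [P=1 RW=1 US=1 PS=0]
  L1: frame=0x1A idx=7 entry=0x22006 [P=0 RW=1 US=1 PS=0]
  → PAGE_NOT_PRESENT  (2 entries read)
#2 VA=0x1E185A2 (w,kernel):
  L0: frame=0x12 idx=15 entry=0x1E007 [P=1 RW=1 US=1 PS=0]
  L1: frame=0x1E idx=24 entry=0x20007 [P=1 RW=1 US=1 PS=0]
  → PA=0x205A2  (2 entries read)
#3 VA=0x40A69F (w,user):
  L0: frame=0x12 idx=2 entry=0x24007 [P=1 RW=1 US=1 PS=0]
  L1: frame=0x24 idx=10 entry=0x3F004 [P=0 RW=0 US=1 PS=0]
  → PAGE_NOT_PRESENT  (2 entries read)
#4 VA=0x2092FE (w,user):
  L0: frame=0x12 idx=1 entry=0x28007 [P=1 RW=1 US=1 PS=0]
  L1: frame=0x28 idx=9 entry=0x50000 [P=0 RW=0 US=0 PS=0]
  → PAGE_NOT_PRESENT  (2 entries read)

Access #0 PA: 0x17C3E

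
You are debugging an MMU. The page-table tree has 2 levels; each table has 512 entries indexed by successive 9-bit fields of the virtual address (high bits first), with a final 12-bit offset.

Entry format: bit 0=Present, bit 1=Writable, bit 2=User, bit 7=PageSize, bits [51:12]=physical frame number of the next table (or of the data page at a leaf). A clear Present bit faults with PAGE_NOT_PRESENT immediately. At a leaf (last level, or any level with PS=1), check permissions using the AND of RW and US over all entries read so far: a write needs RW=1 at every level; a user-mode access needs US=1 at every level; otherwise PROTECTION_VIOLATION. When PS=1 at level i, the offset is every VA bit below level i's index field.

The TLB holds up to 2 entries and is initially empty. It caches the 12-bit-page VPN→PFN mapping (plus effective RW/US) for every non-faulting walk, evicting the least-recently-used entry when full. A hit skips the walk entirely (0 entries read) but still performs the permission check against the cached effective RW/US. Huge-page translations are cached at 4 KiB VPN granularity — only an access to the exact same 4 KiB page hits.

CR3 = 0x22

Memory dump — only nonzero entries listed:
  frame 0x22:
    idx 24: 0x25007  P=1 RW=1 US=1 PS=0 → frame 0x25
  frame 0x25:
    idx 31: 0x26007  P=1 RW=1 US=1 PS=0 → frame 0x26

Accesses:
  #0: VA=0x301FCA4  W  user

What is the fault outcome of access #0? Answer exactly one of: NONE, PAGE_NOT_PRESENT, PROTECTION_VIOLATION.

Walk each access:
#0 VA=0x301FCA4 (w,user):
  L0 @0x22[24] → 0x25007  P=1,RW=1,US=1,PS=0
  L1 @0x25[31] → 0x26007  P=1,RW=1,US=1,PS=0
  ⇒ phys 0x26CA4  [2 reads]

Access #0 fault: NONE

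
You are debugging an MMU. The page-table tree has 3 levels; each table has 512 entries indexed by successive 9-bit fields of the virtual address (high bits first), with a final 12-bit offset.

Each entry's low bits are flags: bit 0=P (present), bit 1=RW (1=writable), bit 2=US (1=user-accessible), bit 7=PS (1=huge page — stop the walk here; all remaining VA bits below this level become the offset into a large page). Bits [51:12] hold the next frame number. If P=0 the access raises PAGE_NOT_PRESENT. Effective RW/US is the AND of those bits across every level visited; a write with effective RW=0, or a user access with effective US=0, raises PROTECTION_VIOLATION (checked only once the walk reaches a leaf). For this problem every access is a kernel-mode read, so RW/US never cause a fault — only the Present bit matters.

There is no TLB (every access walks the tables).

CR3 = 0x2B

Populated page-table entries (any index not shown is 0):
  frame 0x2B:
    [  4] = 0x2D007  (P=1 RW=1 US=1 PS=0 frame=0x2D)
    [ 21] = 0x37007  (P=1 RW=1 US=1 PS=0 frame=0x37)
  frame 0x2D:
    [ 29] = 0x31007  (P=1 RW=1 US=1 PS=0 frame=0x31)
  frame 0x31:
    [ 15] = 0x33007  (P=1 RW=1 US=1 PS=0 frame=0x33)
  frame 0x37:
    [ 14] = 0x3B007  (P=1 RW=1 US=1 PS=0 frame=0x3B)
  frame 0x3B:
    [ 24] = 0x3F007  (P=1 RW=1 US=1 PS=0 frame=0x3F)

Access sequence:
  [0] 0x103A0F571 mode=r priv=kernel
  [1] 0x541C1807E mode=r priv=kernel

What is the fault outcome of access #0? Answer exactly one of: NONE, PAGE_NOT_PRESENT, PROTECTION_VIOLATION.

Walk each access:
#0 VA=0x103A0F571 (r,kernel):
  lvl0: tbl 0x2B, slot 4 ⇒ 0x2D007 (P1/RW1/US1/PS0)
  lvl1: tbl 0x2D, slot 29 ⇒ 0x31007 (P1/RW1/US1/PS0)
  lvl2: tbl 0x31, slot 15 ⇒ 0x33007 (P1/RW1/US1/PS0)
  ⇒ phys 0x33571  [3 reads]
#1 VA=0x541C1807E (r,kernel):
  lvl0: tbl 0x2B, slot 21 ⇒ 0x37007 (P1/RW1/US1/PS0)
  lvl1: tbl 0x37, slot 14 ⇒ 0x3B007 (P1/RW1/US1/PS0)
  lvl2: tbl 0x3B, slot 24 ⇒ 0x3F007 (P1/RW1/US1/PS0)
  ⇒ phys 0x3F07E  [3 reads]

Access #0 fault: NONE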